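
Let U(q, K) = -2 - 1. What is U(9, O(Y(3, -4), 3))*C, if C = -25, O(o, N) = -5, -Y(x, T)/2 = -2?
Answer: 75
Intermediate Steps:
Y(x, T) = 4 (Y(x, T) = -2*(-2) = 4)
U(q, K) = -3
U(9, O(Y(3, -4), 3))*C = -3*(-25) = 75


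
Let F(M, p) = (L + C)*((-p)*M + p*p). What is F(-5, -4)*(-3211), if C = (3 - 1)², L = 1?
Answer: 64220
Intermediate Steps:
C = 4 (C = 2² = 4)
F(M, p) = 5*p² - 5*M*p (F(M, p) = (1 + 4)*((-p)*M + p*p) = 5*(-M*p + p²) = 5*(p² - M*p) = 5*p² - 5*M*p)
F(-5, -4)*(-3211) = (5*(-4)*(-4 - 1*(-5)))*(-3211) = (5*(-4)*(-4 + 5))*(-3211) = (5*(-4)*1)*(-3211) = -20*(-3211) = 64220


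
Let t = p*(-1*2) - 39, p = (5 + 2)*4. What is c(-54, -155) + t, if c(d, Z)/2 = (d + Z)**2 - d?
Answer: 87375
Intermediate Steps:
p = 28 (p = 7*4 = 28)
c(d, Z) = -2*d + 2*(Z + d)**2 (c(d, Z) = 2*((d + Z)**2 - d) = 2*((Z + d)**2 - d) = -2*d + 2*(Z + d)**2)
t = -95 (t = 28*(-1*2) - 39 = 28*(-2) - 39 = -56 - 39 = -95)
c(-54, -155) + t = (-2*(-54) + 2*(-155 - 54)**2) - 95 = (108 + 2*(-209)**2) - 95 = (108 + 2*43681) - 95 = (108 + 87362) - 95 = 87470 - 95 = 87375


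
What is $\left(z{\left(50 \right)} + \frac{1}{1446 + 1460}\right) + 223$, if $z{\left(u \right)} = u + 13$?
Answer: $\frac{831117}{2906} \approx 286.0$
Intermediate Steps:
$z{\left(u \right)} = 13 + u$
$\left(z{\left(50 \right)} + \frac{1}{1446 + 1460}\right) + 223 = \left(\left(13 + 50\right) + \frac{1}{1446 + 1460}\right) + 223 = \left(63 + \frac{1}{2906}\right) + 223 = \frac{183079}{2906} + 223 = \frac{831117}{2906}$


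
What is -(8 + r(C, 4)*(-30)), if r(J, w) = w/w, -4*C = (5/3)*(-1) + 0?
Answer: 22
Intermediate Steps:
C = 5/12 (C = -((5/3)*(-1) + 0)/4 = -(-5/3 + 0)/4 = -¼*(-5/3) = 5/12 ≈ 0.41667)
r(J, w) = 1
-(8 + r(C, 4)*(-30)) = -(8 + 1*(-30)) = -(8 - 30) = -1*(-22) = 22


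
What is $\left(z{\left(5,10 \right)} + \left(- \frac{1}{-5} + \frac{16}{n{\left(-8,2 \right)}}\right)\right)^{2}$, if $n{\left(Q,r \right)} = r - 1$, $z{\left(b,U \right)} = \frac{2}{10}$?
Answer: $\frac{6724}{25} \approx 268.96$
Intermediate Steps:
$z{\left(b,U \right)} = \frac{1}{5}$ ($z{\left(b,U \right)} = 2 \cdot \frac{1}{10} = \frac{1}{5}$)
$n{\left(Q,r \right)} = -1 + r$ ($n{\left(Q,r \right)} = r - 1 = -1 + r$)
$\left(z{\left(5,10 \right)} + \left(- \frac{1}{-5} + \frac{16}{n{\left(-8,2 \right)}}\right)\right)^{2} = \left(\frac{1}{5} - \left(- \frac{1}{5} - \frac{16}{-1 + 2}\right)\right)^{2} = \left(\frac{1}{5} - \left(- \frac{1}{5} - \frac{16}{1}\right)\right)^{2} = \left(\frac{1}{5} + \left(\frac{1}{5} + 16 \cdot 1\right)\right)^{2} = \left(\frac{1}{5} + \left(\frac{1}{5} + 16\right)\right)^{2} = \left(\frac{1}{5} + \frac{81}{5}\right)^{2} = \left(\frac{82}{5}\right)^{2} = \frac{6724}{25}$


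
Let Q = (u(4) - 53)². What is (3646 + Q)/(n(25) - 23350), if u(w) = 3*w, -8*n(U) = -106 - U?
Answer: -6088/26667 ≈ -0.22830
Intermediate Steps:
n(U) = 53/4 + U/8 (n(U) = -(-106 - U)/8 = 53/4 + U/8)
Q = 1681 (Q = (3*4 - 53)² = (12 - 53)² = (-41)² = 1681)
(3646 + Q)/(n(25) - 23350) = (3646 + 1681)/((53/4 + (⅛)*25) - 23350) = 5327/((53/4 + 25/8) - 23350) = 5327/(131/8 - 23350) = 5327/(-186669/8) = 5327*(-8/186669) = -6088/26667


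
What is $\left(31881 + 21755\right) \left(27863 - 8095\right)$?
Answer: $1060276448$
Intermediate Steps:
$\left(31881 + 21755\right) \left(27863 - 8095\right) = 53636 \cdot 19768 = 1060276448$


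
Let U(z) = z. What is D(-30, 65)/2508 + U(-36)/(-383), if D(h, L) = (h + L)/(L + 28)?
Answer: 8410189/89332452 ≈ 0.094145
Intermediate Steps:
D(h, L) = (L + h)/(28 + L)
D(-30, 65)/2508 + U(-36)/(-383) = ((65 - 30)/(28 + 65))/2508 - 36/(-383) = (35/93)*(1/2508) - 36*(-1/383) = ((1/93)*35)*(1/2508) + 36/383 = (35/93)*(1/2508) + 36/383 = 35/233244 + 36/383 = 8410189/89332452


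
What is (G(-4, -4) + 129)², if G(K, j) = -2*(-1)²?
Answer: 16129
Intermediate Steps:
G(K, j) = -2 (G(K, j) = -2*1 = -2)
(G(-4, -4) + 129)² = (-2 + 129)² = 127² = 16129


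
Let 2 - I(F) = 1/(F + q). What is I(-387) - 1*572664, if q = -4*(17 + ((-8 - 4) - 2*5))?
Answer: -210166953/367 ≈ -5.7266e+5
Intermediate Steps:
q = 20 (q = -4*(17 + (-12 - 10)) = -4*(17 - 22) = -4*(-5) = 20)
I(F) = 2 - 1/(20 + F) (I(F) = 2 - 1/(F + 20) = 2 - 1/(20 + F))
I(-387) - 1*572664 = (39 + 2*(-387))/(20 - 387) - 1*572664 = (39 - 774)/(-367) - 572664 = -1/367*(-735) - 572664 = 735/367 - 572664 = -210166953/367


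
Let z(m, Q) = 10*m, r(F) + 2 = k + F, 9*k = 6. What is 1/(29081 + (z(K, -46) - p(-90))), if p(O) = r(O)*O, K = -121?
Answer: 1/19651 ≈ 5.0888e-5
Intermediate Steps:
k = ⅔ (k = (⅑)*6 = ⅔ ≈ 0.66667)
r(F) = -4/3 + F (r(F) = -2 + (⅔ + F) = -4/3 + F)
p(O) = O*(-4/3 + O) (p(O) = (-4/3 + O)*O = O*(-4/3 + O))
1/(29081 + (z(K, -46) - p(-90))) = 1/(29081 + (10*(-121) - (-90)*(-4 + 3*(-90))/3)) = 1/(29081 + (-1210 - (-90)*(-4 - 270)/3)) = 1/(29081 + (-1210 - (-90)*(-274)/3)) = 1/(29081 + (-1210 - 1*8220)) = 1/(29081 + (-1210 - 8220)) = 1/(29081 - 9430) = 1/19651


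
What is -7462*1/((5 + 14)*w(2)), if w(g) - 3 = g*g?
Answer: -1066/19 ≈ -56.105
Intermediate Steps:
w(g) = 3 + g**2 (w(g) = 3 + g*g = 3 + g**2)
-7462*1/((5 + 14)*w(2)) = -7462*1/((3 + 2**2)*(5 + 14)) = -7462*1/(19*(3 + 4)) = -7462/(7*19) = -7462/133 = -7462*1/133 = -1066/19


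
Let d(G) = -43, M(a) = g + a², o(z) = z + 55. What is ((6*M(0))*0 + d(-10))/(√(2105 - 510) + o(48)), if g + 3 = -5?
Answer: -4429/9014 + 43*√1595/9014 ≈ -0.30083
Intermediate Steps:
g = -8 (g = -3 - 5 = -8)
o(z) = 55 + z
M(a) = -8 + a²
((6*M(0))*0 + d(-10))/(√(2105 - 510) + o(48)) = ((6*(-8 + 0²))*0 - 43)/(√(2105 - 510) + (55 + 48)) = ((6*(-8 + 0))*0 - 43)/(√1595 + 103) = ((6*(-8))*0 - 43)/(103 + √1595) = (-48*0 - 43)/(103 + √1595) = (0 - 43)/(103 + √1595) = -43/(103 + √1595)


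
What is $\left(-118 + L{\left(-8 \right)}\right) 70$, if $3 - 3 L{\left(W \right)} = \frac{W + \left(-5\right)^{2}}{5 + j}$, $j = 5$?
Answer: $- \frac{24689}{3} \approx -8229.7$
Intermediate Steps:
$L{\left(W \right)} = \frac{1}{6} - \frac{W}{30}$ ($L{\left(W \right)} = 1 - \frac{\left(W + \left(-5\right)^{2}\right) \frac{1}{5 + 5}}{3} = 1 - \frac{\left(W + 25\right) \frac{1}{10}}{3} = 1 - \frac{\left(25 + W\right) \frac{1}{10}}{3} = 1 - \frac{\frac{5}{2} + \frac{W}{10}}{3} = 1 - \left(\frac{5}{6} + \frac{W}{30}\right) = \frac{1}{6} - \frac{W}{30}$)
$\left(-118 + L{\left(-8 \right)}\right) 70 = \left(-118 + \left(\frac{1}{6} - - \frac{4}{15}\right)\right) 70 = \left(-118 + \left(\frac{1}{6} + \frac{4}{15}\right)\right) 70 = \left(-118 + \frac{13}{30}\right) 70 = \left(- \frac{3527}{30}\right) 70 = - \frac{24689}{3}$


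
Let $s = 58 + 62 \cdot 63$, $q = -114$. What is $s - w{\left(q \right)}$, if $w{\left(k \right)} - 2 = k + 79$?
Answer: $3997$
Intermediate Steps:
$s = 3964$ ($s = 58 + 3906 = 3964$)
$w{\left(k \right)} = 81 + k$ ($w{\left(k \right)} = 2 + \left(k + 79\right) = 2 + \left(79 + k\right) = 81 + k$)
$s - w{\left(q \right)} = 3964 - \left(81 - 114\right) = 3964 - -33 = 3964 + 33 = 3997$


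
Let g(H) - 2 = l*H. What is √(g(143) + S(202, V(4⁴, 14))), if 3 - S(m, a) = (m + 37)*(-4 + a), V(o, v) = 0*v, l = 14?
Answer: √2963 ≈ 54.433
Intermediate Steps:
V(o, v) = 0
g(H) = 2 + 14*H
S(m, a) = 3 - (-4 + a)*(37 + m) (S(m, a) = 3 - (m + 37)*(-4 + a) = 3 - (37 + m)*(-4 + a) = 3 - (-4 + a)*(37 + m))
√(g(143) + S(202, V(4⁴, 14))) = √((2 + 14*143) + (151 - 37*0 + 4*202 - 1*0*202)) = √((2 + 2002) + (151 + 0 + 808 + 0)) = √(2004 + 959) = √2963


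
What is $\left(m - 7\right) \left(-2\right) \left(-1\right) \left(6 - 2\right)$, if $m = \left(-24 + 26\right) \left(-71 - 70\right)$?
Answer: $-2312$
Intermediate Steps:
$m = -282$ ($m = 2 \left(-141\right) = -282$)
$\left(m - 7\right) \left(-2\right) \left(-1\right) \left(6 - 2\right) = \left(-282 - 7\right) \left(-2\right) \left(-1\right) \left(6 - 2\right) = - 289 \cdot 2 \left(6 - 2\right) = - 289 \cdot 2 \cdot 4 = \left(-289\right) 8 = -2312$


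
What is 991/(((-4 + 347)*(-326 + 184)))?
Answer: -991/48706 ≈ -0.020347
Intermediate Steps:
991/(((-4 + 347)*(-326 + 184))) = 991/((343*(-142))) = 991/(-48706) = 991*(-1/48706) = -991/48706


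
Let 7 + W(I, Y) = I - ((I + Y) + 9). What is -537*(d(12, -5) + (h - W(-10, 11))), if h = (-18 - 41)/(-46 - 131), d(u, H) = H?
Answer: -11993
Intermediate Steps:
h = 1/3 (h = -59/(-177) = -59*(-1/177) = 1/3 ≈ 0.33333)
W(I, Y) = -16 - Y (W(I, Y) = -7 + (I - ((I + Y) + 9)) = -7 + (I - (9 + I + Y)) = -7 + (I + (-9 - I - Y)) = -7 + (-9 - Y) = -16 - Y)
-537*(d(12, -5) + (h - W(-10, 11))) = -537*(-5 + (1/3 - (-16 - 1*11))) = -537*(-5 + (1/3 - (-16 - 11))) = -537*(-5 + (1/3 - 1*(-27))) = -537*(-5 + (1/3 + 27)) = -537*(-5 + 82/3) = -537*67/3 = -11993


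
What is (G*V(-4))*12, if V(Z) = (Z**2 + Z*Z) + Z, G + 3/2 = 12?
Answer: 3528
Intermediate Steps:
G = 21/2 (G = -3/2 + 12 = 21/2 ≈ 10.500)
V(Z) = Z + 2*Z**2 (V(Z) = (Z**2 + Z**2) + Z = 2*Z**2 + Z = Z + 2*Z**2)
(G*V(-4))*12 = (21*(-4*(1 + 2*(-4)))/2)*12 = (21*(-4*(1 - 8))/2)*12 = (21*(-4*(-7))/2)*12 = ((21/2)*28)*12 = 294*12 = 3528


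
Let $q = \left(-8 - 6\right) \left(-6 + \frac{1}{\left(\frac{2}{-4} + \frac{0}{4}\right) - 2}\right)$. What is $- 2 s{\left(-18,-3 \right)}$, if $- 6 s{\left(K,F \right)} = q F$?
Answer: $- \frac{448}{5} \approx -89.6$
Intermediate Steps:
$q = \frac{448}{5}$ ($q = - 14 \left(-6 + \frac{1}{\left(2 \left(- \frac{1}{4}\right) + 0 \cdot \frac{1}{4}\right) - 2}\right) = - 14 \left(-6 + \frac{1}{\left(- \frac{1}{2} + 0\right) - 2}\right) = - 14 \left(-6 + \frac{1}{- \frac{1}{2} - 2}\right) = - 14 \left(-6 + \frac{1}{- \frac{5}{2}}\right) = - 14 \left(-6 - \frac{2}{5}\right) = \left(-14\right) \left(- \frac{32}{5}\right) = \frac{448}{5} \approx 89.6$)
$s{\left(K,F \right)} = - \frac{224 F}{15}$ ($s{\left(K,F \right)} = - \frac{\frac{448}{5} F}{6} = - \frac{224 F}{15}$)
$- 2 s{\left(-18,-3 \right)} = - 2 \left(\left(- \frac{224}{15}\right) \left(-3\right)\right) = \left(-2\right) \frac{224}{5} = - \frac{448}{5}$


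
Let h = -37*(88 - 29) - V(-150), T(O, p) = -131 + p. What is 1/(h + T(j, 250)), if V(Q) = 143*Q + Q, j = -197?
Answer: 1/19536 ≈ 5.1188e-5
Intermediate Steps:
V(Q) = 144*Q
h = 19417 (h = -37*(88 - 29) - 144*(-150) = -37*59 - 1*(-21600) = -2183 + 21600 = 19417)
1/(h + T(j, 250)) = 1/(19417 + (-131 + 250)) = 1/(19417 + 119) = 1/19536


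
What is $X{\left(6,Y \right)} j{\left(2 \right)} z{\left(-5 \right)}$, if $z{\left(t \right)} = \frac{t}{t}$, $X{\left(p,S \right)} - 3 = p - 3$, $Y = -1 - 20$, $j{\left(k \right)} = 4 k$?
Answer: $48$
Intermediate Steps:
$Y = -21$ ($Y = -1 - 20 = -21$)
$X{\left(p,S \right)} = p$ ($X{\left(p,S \right)} = 3 + \left(p - 3\right) = 3 + \left(-3 + p\right) = p$)
$z{\left(t \right)} = 1$
$X{\left(6,Y \right)} j{\left(2 \right)} z{\left(-5 \right)} = 6 \cdot 4 \cdot 2 \cdot 1 = 6 \cdot 8 \cdot 1 = 48 \cdot 1 = 48$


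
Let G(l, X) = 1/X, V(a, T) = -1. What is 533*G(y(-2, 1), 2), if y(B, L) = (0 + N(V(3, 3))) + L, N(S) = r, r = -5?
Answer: 533/2 ≈ 266.50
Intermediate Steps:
N(S) = -5
y(B, L) = -5 + L (y(B, L) = (0 - 5) + L = -5 + L)
533*G(y(-2, 1), 2) = 533/2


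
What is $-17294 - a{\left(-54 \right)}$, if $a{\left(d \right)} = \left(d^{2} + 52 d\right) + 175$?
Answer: $-17577$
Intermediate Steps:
$a{\left(d \right)} = 175 + d^{2} + 52 d$
$-17294 - a{\left(-54 \right)} = -17294 - \left(175 + \left(-54\right)^{2} + 52 \left(-54\right)\right) = -17294 - \left(175 + 2916 - 2808\right) = -17294 - 283 = -17577$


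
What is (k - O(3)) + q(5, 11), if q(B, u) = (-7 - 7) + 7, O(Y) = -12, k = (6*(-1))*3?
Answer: -13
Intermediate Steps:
k = -18 (k = -6*3 = -18)
q(B, u) = -7 (q(B, u) = -14 + 7 = -7)
(k - O(3)) + q(5, 11) = (-18 - 1*(-12)) - 7 = (-18 + 12) - 7 = -6 - 7 = -13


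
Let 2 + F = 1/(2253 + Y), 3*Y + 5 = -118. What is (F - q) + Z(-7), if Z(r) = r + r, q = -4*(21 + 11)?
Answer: 247745/2212 ≈ 112.00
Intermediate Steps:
q = -128 (q = -4*32 = -128)
Y = -41 (Y = -5/3 + (⅓)*(-118) = -5/3 - 118/3 = -41)
Z(r) = 2*r
F = -4423/2212 (F = -2 + 1/(2253 - 41) = -2 + 1/2212 = -4423/2212 ≈ -1.9995)
(F - q) + Z(-7) = (-4423/2212 - 1*(-128)) + 2*(-7) = (-4423/2212 + 128) - 14 = 278713/2212 - 14 = 247745/2212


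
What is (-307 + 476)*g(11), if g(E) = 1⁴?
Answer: 169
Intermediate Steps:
g(E) = 1
(-307 + 476)*g(11) = (-307 + 476)*1 = 169*1 = 169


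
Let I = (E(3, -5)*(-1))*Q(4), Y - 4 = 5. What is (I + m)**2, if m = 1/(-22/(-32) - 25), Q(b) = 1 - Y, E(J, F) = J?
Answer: 86862400/151321 ≈ 574.03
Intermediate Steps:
Y = 9 (Y = 4 + 5 = 9)
Q(b) = -8 (Q(b) = 1 - 1*9 = 1 - 9 = -8)
I = 24 (I = (3*(-1))*(-8) = -3*(-8) = 24)
m = -16/389 (m = 1/(-22*(-1/32) - 25) = 1/(11/16 - 25) = 1/(-389/16) = -16/389 ≈ -0.041131)
(I + m)**2 = (24 - 16/389)**2 = (9320/389)**2 = 86862400/151321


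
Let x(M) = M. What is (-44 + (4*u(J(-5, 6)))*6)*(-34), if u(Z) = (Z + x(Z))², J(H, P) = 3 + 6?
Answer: -262888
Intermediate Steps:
J(H, P) = 9
u(Z) = 4*Z² (u(Z) = (Z + Z)² = (2*Z)² = 4*Z²)
(-44 + (4*u(J(-5, 6)))*6)*(-34) = (-44 + (4*(4*9²))*6)*(-34) = (-44 + (4*(4*81))*6)*(-34) = (-44 + (4*324)*6)*(-34) = (-44 + 1296*6)*(-34) = (-44 + 7776)*(-34) = 7732*(-34) = -262888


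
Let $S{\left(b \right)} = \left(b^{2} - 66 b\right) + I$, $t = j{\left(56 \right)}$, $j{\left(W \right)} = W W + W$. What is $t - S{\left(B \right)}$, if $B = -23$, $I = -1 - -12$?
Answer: $1134$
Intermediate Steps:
$I = 11$ ($I = -1 + 12 = 11$)
$j{\left(W \right)} = W + W^{2}$ ($j{\left(W \right)} = W^{2} + W = W + W^{2}$)
$t = 3192$ ($t = 56 \left(1 + 56\right) = 56 \cdot 57 = 3192$)
$S{\left(b \right)} = 11 + b^{2} - 66 b$ ($S{\left(b \right)} = \left(b^{2} - 66 b\right) + 11 = 11 + b^{2} - 66 b$)
$t - S{\left(B \right)} = 3192 - \left(11 + \left(-23\right)^{2} - -1518\right) = 3192 - \left(11 + 529 + 1518\right) = 3192 - 2058 = 1134$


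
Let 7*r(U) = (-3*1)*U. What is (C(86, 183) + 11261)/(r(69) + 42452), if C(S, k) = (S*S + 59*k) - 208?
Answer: 204722/296957 ≈ 0.68940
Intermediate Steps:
r(U) = -3*U/7 (r(U) = ((-3*1)*U)/7 = (-3*U)/7 = -3*U/7)
C(S, k) = -208 + S**2 + 59*k (C(S, k) = (S**2 + 59*k) - 208 = -208 + S**2 + 59*k)
(C(86, 183) + 11261)/(r(69) + 42452) = ((-208 + 86**2 + 59*183) + 11261)/(-3/7*69 + 42452) = ((-208 + 7396 + 10797) + 11261)/(-207/7 + 42452) = (17985 + 11261)/(296957/7) = 29246*(7/296957) = 204722/296957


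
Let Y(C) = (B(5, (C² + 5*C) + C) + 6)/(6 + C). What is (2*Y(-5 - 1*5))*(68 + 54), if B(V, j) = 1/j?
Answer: -14701/40 ≈ -367.52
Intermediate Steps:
Y(C) = (6 + 1/(C² + 6*C))/(6 + C) (Y(C) = (1/((C² + 5*C) + C) + 6)/(6 + C) = (1/(C² + 6*C) + 6)/(6 + C) = (6 + 1/(C² + 6*C))/(6 + C))
(2*Y(-5 - 1*5))*(68 + 54) = (2*((1 + 6*(-5 - 1*5)*(6 + (-5 - 1*5)))/((-5 - 1*5)*(6 + (-5 - 1*5))²)))*(68 + 54) = (2*((1 + 6*(-5 - 5)*(6 + (-5 - 5)))/((-5 - 5)*(6 + (-5 - 5))²)))*122 = (2*((1 + 6*(-10)*(6 - 10))/((-10)*(6 - 10)²)))*122 = (2*(-⅒*(1 + 6*(-10)*(-4))/(-4)²))*122 = (2*(-⅒*1/16*(1 + 240)))*122 = (2*(-⅒*1/16*241))*122 = (2*(-241/160))*122 = -241/80*122 = -14701/40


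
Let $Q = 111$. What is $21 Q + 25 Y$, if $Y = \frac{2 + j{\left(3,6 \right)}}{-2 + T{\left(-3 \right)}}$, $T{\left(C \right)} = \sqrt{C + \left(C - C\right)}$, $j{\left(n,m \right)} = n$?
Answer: $\frac{16067}{7} - \frac{125 i \sqrt{3}}{7} \approx 2295.3 - 30.929 i$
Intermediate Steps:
$T{\left(C \right)} = \sqrt{C}$ ($T{\left(C \right)} = \sqrt{C + 0} = \sqrt{C}$)
$Y = \frac{5}{-2 + i \sqrt{3}}$ ($Y = \frac{2 + 3}{-2 + \sqrt{-3}} = \frac{5}{-2 + i \sqrt{3}} \approx -1.4286 - 1.2372 i$)
$21 Q + 25 Y = 21 \cdot 111 + 25 \left(- \frac{10}{7} - \frac{5 i \sqrt{3}}{7}\right) = 2331 - \left(\frac{250}{7} + \frac{125 i \sqrt{3}}{7}\right) = \frac{16067}{7} - \frac{125 i \sqrt{3}}{7}$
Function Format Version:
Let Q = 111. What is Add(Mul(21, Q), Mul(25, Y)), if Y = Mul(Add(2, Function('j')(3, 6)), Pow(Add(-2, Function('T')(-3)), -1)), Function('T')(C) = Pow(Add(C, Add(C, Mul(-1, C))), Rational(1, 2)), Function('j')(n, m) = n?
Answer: Add(Rational(16067, 7), Mul(Rational(-125, 7), I, Pow(3, Rational(1, 2)))) ≈ Add(2295.3, Mul(-30.929, I))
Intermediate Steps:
Function('T')(C) = Pow(C, Rational(1, 2)) (Function('T')(C) = Pow(Add(C, 0), Rational(1, 2)) = Pow(C, Rational(1, 2)))
Y = Mul(5, Pow(Add(-2, Mul(I, Pow(3, Rational(1, 2)))), -1)) (Y = Mul(Add(2, 3), Pow(Add(-2, Pow(-3, Rational(1, 2))), -1)) = Mul(5, Pow(Add(-2, Mul(I, Pow(3, Rational(1, 2)))), -1)) ≈ Add(-1.4286, Mul(-1.2372, I)))
Add(Mul(21, Q), Mul(25, Y)) = Add(Mul(21, 111), Mul(25, Add(Rational(-10, 7), Mul(Rational(-5, 7), I, Pow(3, Rational(1, 2)))))) = Add(2331, Add(Rational(-250, 7), Mul(Rational(-125, 7), I, Pow(3, Rational(1, 2))))) = Add(Rational(16067, 7), Mul(Rational(-125, 7), I, Pow(3, Rational(1, 2))))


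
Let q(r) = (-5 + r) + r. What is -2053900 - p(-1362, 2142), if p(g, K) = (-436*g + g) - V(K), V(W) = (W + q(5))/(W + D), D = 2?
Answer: -5673815133/2144 ≈ -2.6464e+6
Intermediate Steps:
q(r) = -5 + 2*r
V(W) = (5 + W)/(2 + W) (V(W) = (W + (-5 + 2*5))/(W + 2) = (W + (-5 + 10))/(2 + W) = (W + 5)/(2 + W) = (5 + W)/(2 + W))
p(g, K) = -435*g - (5 + K)/(2 + K) (p(g, K) = (-436*g + g) - (5 + K)/(2 + K) = -435*g - (5 + K)/(2 + K))
-2053900 - p(-1362, 2142) = -2053900 - (-5 - 1*2142 - 435*(-1362)*(2 + 2142))/(2 + 2142) = -2053900 - (-5 - 2142 - 435*(-1362)*2144)/2144 = -2053900 - (-5 - 2142 + 1270255680)/2144 = -2053900 - 1270253533/2144 = -5673815133/2144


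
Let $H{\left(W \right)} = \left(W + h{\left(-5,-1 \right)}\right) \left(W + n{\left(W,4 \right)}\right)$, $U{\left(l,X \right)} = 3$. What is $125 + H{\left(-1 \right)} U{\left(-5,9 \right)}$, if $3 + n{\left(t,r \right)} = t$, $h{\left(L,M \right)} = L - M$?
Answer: $200$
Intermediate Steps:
$n{\left(t,r \right)} = -3 + t$
$H{\left(W \right)} = \left(-4 + W\right) \left(-3 + 2 W\right)$ ($H{\left(W \right)} = \left(W - 4\right) \left(W + \left(-3 + W\right)\right) = \left(W + \left(-5 + 1\right)\right) \left(-3 + 2 W\right) = \left(W - 4\right) \left(-3 + 2 W\right) = \left(-4 + W\right) \left(-3 + 2 W\right)$)
$125 + H{\left(-1 \right)} U{\left(-5,9 \right)} = 125 + \left(12 - -11 + 2 \left(-1\right)^{2}\right) 3 = 125 + \left(12 + 11 + 2 \cdot 1\right) 3 = 125 + \left(12 + 11 + 2\right) 3 = 125 + 25 \cdot 3 = 125 + 75 = 200$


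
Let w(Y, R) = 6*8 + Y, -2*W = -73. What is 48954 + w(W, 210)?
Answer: 98077/2 ≈ 49039.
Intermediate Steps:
W = 73/2 (W = -½*(-73) = 73/2 ≈ 36.500)
w(Y, R) = 48 + Y
48954 + w(W, 210) = 48954 + (48 + 73/2) = 48954 + 169/2 = 98077/2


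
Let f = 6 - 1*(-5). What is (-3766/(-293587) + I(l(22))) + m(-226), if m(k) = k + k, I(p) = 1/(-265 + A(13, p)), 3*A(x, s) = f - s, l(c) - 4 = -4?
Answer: -14862252319/32881744 ≈ -451.99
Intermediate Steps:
f = 11 (f = 6 + 5 = 11)
l(c) = 0 (l(c) = 4 - 4 = 0)
A(x, s) = 11/3 - s/3 (A(x, s) = (11 - s)/3 = 11/3 - s/3)
I(p) = 1/(-784/3 - p/3) (I(p) = 1/(-265 + (11/3 - p/3)) = 1/(-784/3 - p/3))
m(k) = 2*k
(-3766/(-293587) + I(l(22))) + m(-226) = (-3766/(-293587) - 3/(784 + 0)) + 2*(-226) = (-3766*(-1/293587) - 3/784) - 452 = (538/41941 - 3*1/784) - 452 = (538/41941 - 3/784) - 452 = 295969/32881744 - 452 = -14862252319/32881744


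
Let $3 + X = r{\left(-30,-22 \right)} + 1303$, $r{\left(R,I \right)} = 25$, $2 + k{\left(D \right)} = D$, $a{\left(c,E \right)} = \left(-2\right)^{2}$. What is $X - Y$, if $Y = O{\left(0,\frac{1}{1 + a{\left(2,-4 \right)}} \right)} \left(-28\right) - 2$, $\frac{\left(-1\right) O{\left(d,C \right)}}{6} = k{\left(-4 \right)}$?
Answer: $2335$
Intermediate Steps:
$a{\left(c,E \right)} = 4$
$k{\left(D \right)} = -2 + D$
$O{\left(d,C \right)} = 36$ ($O{\left(d,C \right)} = - 6 \left(-2 - 4\right) = \left(-6\right) \left(-6\right) = 36$)
$X = 1325$ ($X = -3 + \left(25 + 1303\right) = -3 + 1328 = 1325$)
$Y = -1010$ ($Y = 36 \left(-28\right) - 2 = -1008 - 2 = -1010$)
$X - Y = 1325 - -1010 = 1325 + 1010 = 2335$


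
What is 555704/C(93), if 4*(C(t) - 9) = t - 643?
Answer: -1111408/257 ≈ -4324.5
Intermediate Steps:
C(t) = -607/4 + t/4 (C(t) = 9 + (t - 643)/4 = 9 + (-643 + t)/4 = 9 + (-643/4 + t/4) = -607/4 + t/4)
555704/C(93) = 555704/(-607/4 + (¼)*93) = 555704/(-607/4 + 93/4) = 555704/(-257/2) = 555704*(-2/257) = -1111408/257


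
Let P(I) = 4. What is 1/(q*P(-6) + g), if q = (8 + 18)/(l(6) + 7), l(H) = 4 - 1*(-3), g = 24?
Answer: 7/220 ≈ 0.031818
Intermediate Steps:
l(H) = 7 (l(H) = 4 + 3 = 7)
q = 13/7 (q = (8 + 18)/(7 + 7) = 26/14 = 26*(1/14) = 13/7 ≈ 1.8571)
1/(q*P(-6) + g) = 1/((13/7)*4 + 24) = 1/(52/7 + 24) = 1/(220/7) = 7/220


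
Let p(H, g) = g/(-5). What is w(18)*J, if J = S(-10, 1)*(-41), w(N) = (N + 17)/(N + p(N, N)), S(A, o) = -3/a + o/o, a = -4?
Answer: -50225/288 ≈ -174.39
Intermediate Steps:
S(A, o) = 7/4 (S(A, o) = -3/(-4) + o/o = -3*(-¼) + 1 = ¾ + 1 = 7/4)
p(H, g) = -g/5 (p(H, g) = g*(-⅕) = -g/5)
w(N) = 5*(17 + N)/(4*N) (w(N) = (N + 17)/(N - N/5) = (17 + N)/((4*N/5)) = (17 + N)*(5/(4*N)) = 5*(17 + N)/(4*N))
J = -287/4 (J = (7/4)*(-41) = -287/4 ≈ -71.750)
w(18)*J = ((5/4)*(17 + 18)/18)*(-287/4) = ((5/4)*(1/18)*35)*(-287/4) = (175/72)*(-287/4) = -50225/288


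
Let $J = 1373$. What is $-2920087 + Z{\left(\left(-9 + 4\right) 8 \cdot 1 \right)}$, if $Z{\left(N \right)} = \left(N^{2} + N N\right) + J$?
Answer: $-2915514$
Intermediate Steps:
$Z{\left(N \right)} = 1373 + 2 N^{2}$ ($Z{\left(N \right)} = \left(N^{2} + N N\right) + 1373 = \left(N^{2} + N^{2}\right) + 1373 = 2 N^{2} + 1373 = 1373 + 2 N^{2}$)
$-2920087 + Z{\left(\left(-9 + 4\right) 8 \cdot 1 \right)} = -2920087 + \left(1373 + 2 \left(\left(-9 + 4\right) 8 \cdot 1\right)^{2}\right) = -2920087 + \left(1373 + 2 \left(\left(-5\right) 8 \cdot 1\right)^{2}\right) = -2920087 + \left(1373 + 2 \left(\left(-40\right) 1\right)^{2}\right) = -2920087 + \left(1373 + 2 \left(-40\right)^{2}\right) = -2920087 + \left(1373 + 2 \cdot 1600\right) = -2920087 + \left(1373 + 3200\right) = -2920087 + 4573 = -2915514$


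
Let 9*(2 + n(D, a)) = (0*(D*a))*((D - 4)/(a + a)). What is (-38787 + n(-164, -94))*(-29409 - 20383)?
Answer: 1931381888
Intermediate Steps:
n(D, a) = -2 (n(D, a) = -2 + ((0*(D*a))*((D - 4)/(a + a)))/9 = -2 + (0*((-4 + D)/((2*a))))/9 = -2 + (0*((-4 + D)*(1/(2*a))))/9 = -2 + (0*((-4 + D)/(2*a)))/9 = -2 + (1/9)*0 = -2 + 0 = -2)
(-38787 + n(-164, -94))*(-29409 - 20383) = (-38787 - 2)*(-29409 - 20383) = -38789*(-49792) = 1931381888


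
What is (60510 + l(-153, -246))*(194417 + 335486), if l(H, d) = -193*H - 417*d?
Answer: 102070445763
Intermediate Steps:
l(H, d) = -417*d - 193*H
(60510 + l(-153, -246))*(194417 + 335486) = (60510 + (-417*(-246) - 193*(-153)))*(194417 + 335486) = (60510 + (102582 + 29529))*529903 = (60510 + 132111)*529903 = 192621*529903 = 102070445763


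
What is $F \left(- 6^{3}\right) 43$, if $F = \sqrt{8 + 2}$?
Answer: $- 9288 \sqrt{10} \approx -29371.0$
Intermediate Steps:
$F = \sqrt{10} \approx 3.1623$
$F \left(- 6^{3}\right) 43 = \sqrt{10} \left(- 6^{3}\right) 43 = \sqrt{10} \left(\left(-1\right) 216\right) 43 = \sqrt{10} \left(-216\right) 43 = - 216 \sqrt{10} \cdot 43 = - 9288 \sqrt{10}$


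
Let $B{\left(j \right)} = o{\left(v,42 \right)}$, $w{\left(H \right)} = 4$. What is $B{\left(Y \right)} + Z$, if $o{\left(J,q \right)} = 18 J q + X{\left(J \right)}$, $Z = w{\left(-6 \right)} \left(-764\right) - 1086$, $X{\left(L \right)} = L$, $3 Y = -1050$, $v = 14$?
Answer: $6456$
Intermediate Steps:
$Y = -350$ ($Y = \frac{1}{3} \left(-1050\right) = -350$)
$Z = -4142$ ($Z = 4 \left(-764\right) - 1086 = -3056 - 1086 = -4142$)
$o{\left(J,q \right)} = J + 18 J q$ ($o{\left(J,q \right)} = 18 J q + J = J + 18 J q$)
$B{\left(j \right)} = 10598$ ($B{\left(j \right)} = 14 \left(1 + 18 \cdot 42\right) = 14 \left(1 + 756\right) = 14 \cdot 757 = 10598$)
$B{\left(Y \right)} + Z = 10598 - 4142 = 6456$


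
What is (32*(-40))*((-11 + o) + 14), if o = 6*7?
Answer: -57600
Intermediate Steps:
o = 42
(32*(-40))*((-11 + o) + 14) = (32*(-40))*((-11 + 42) + 14) = -1280*(31 + 14) = -1280*45 = -57600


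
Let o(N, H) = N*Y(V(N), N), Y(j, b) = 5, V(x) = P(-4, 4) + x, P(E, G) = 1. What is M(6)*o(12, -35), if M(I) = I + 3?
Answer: 540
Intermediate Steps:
V(x) = 1 + x
o(N, H) = 5*N (o(N, H) = N*5 = 5*N)
M(I) = 3 + I
M(6)*o(12, -35) = (3 + 6)*(5*12) = 9*60 = 540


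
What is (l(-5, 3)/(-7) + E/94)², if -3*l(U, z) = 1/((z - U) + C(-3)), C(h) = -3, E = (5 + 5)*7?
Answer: 13853284/24354225 ≈ 0.56882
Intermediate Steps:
E = 70 (E = 10*7 = 70)
l(U, z) = -1/(3*(-3 + z - U)) (l(U, z) = -1/(3*((z - U) - 3)) = -1/(3*(-3 + z - U)))
(l(-5, 3)/(-7) + E/94)² = ((1/(3*(3 - 5 - 1*3)))/(-7) + 70/94)² = ((1/(3*(3 - 5 - 3)))*(-⅐) + 70*(1/94))² = (((⅓)/(-5))*(-⅐) + 35/47)² = (((⅓)*(-⅕))*(-⅐) + 35/47)² = (-1/15*(-⅐) + 35/47)² = (1/105 + 35/47)² = (3722/4935)² = 13853284/24354225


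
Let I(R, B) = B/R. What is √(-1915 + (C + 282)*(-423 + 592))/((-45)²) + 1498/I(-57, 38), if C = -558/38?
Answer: -2247 + √15617354/38475 ≈ -2246.9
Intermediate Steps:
C = -279/19 (C = -558*1/38 = -279/19 ≈ -14.684)
√(-1915 + (C + 282)*(-423 + 592))/((-45)²) + 1498/I(-57, 38) = √(-1915 + (-279/19 + 282)*(-423 + 592))/((-45)²) + 1498/((38/(-57))) = √(-1915 + (5079/19)*169)/2025 + 1498/((38*(-1/57))) = √(-1915 + 858351/19)*(1/2025) + 1498/(-⅔) = √(821966/19)*(1/2025) + 1498*(-3/2) = (√15617354/19)*(1/2025) - 2247 = √15617354/38475 - 2247 = -2247 + √15617354/38475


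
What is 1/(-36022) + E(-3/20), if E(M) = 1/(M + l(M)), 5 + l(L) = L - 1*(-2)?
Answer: -360253/1188726 ≈ -0.30306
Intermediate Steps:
l(L) = -3 + L (l(L) = -5 + (L - 1*(-2)) = -5 + (L + 2) = -5 + (2 + L) = -3 + L)
E(M) = 1/(-3 + 2*M) (E(M) = 1/(M + (-3 + M)) = 1/(-3 + 2*M))
1/(-36022) + E(-3/20) = 1/(-36022) + 1/(-3 + 2*(-3/20)) = -1/36022 + 1/(-3 + 2*(-3*1/20)) = -1/36022 + 1/(-3 + 2*(-3/20)) = -1/36022 + 1/(-3 - 3/10) = -1/36022 + 1/(-33/10) = -1/36022 - 10/33 = -360253/1188726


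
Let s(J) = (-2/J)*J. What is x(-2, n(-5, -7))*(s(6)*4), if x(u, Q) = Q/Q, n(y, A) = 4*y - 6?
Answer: -8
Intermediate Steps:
n(y, A) = -6 + 4*y
s(J) = -2 (s(J) = (-2/J)*J = -2)
x(u, Q) = 1
x(-2, n(-5, -7))*(s(6)*4) = 1*(-2*4) = 1*(-8) = -8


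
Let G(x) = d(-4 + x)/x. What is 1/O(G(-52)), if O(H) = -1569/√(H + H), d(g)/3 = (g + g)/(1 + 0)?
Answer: -2*√546/20397 ≈ -0.0022912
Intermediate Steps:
d(g) = 6*g (d(g) = 3*((g + g)/(1 + 0)) = 3*((2*g)/1) = 3*((2*g)*1) = 3*(2*g) = 6*g)
G(x) = (-24 + 6*x)/x (G(x) = (6*(-4 + x))/x = (-24 + 6*x)/x)
O(H) = -1569*√2/(2*√H)
1/O(G(-52)) = 1/(-1569*√2/(2*√(6 - 24/(-52)))) = 1/(-1569*√2/(2*√(6 - 24*(-1/52)))) = 1/(-1569*√2/(2*√(6 + 6/13))) = 1/(-1569*√2/(2*√(84/13))) = 1/(-1569*√2*√273/42/2) = 1/(-523*√546/28) = -2*√546/20397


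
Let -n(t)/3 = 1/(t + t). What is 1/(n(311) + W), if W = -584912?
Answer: -622/363815267 ≈ -1.7097e-6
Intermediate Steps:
n(t) = -3/(2*t) (n(t) = -3/(t + t) = -3*1/(2*t) = -3/(2*t))
1/(n(311) + W) = 1/(-3/2/311 - 584912) = 1/(-3/2*1/311 - 584912) = 1/(-3/622 - 584912) = 1/(-363815267/622) = -622/363815267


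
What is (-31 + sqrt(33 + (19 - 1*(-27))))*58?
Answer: -1798 + 58*sqrt(79) ≈ -1282.5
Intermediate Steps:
(-31 + sqrt(33 + (19 - 1*(-27))))*58 = (-31 + sqrt(33 + (19 + 27)))*58 = (-31 + sqrt(33 + 46))*58 = (-31 + sqrt(79))*58 = -1798 + 58*sqrt(79)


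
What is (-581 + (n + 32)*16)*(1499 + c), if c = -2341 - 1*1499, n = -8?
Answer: 461177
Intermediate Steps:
c = -3840 (c = -2341 - 1499 = -3840)
(-581 + (n + 32)*16)*(1499 + c) = (-581 + (-8 + 32)*16)*(1499 - 3840) = (-581 + 24*16)*(-2341) = (-581 + 384)*(-2341) = -197*(-2341) = 461177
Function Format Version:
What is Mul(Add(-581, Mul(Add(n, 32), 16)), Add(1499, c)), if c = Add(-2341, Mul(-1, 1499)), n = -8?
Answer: 461177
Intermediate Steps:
c = -3840 (c = Add(-2341, -1499) = -3840)
Mul(Add(-581, Mul(Add(n, 32), 16)), Add(1499, c)) = Mul(Add(-581, Mul(Add(-8, 32), 16)), Add(1499, -3840)) = Mul(Add(-581, Mul(24, 16)), -2341) = Mul(Add(-581, 384), -2341) = Mul(-197, -2341) = 461177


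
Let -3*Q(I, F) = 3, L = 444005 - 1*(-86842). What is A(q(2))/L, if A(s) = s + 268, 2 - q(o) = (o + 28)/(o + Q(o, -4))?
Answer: 80/176949 ≈ 0.00045211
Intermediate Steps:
L = 530847 (L = 444005 + 86842 = 530847)
Q(I, F) = -1 (Q(I, F) = -1/3*3 = -1)
q(o) = 2 - (28 + o)/(-1 + o) (q(o) = 2 - (o + 28)/(o - 1) = 2 - (28 + o)/(-1 + o))
A(s) = 268 + s
A(q(2))/L = (268 + (-30 + 2)/(-1 + 2))/530847 = (268 - 28/1)*(1/530847) = (268 + 1*(-28))*(1/530847) = (268 - 28)*(1/530847) = 240*(1/530847) = 80/176949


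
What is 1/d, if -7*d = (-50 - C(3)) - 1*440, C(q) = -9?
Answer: 7/481 ≈ 0.014553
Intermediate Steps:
d = 481/7 (d = -((-50 - 1*(-9)) - 1*440)/7 = -((-50 + 9) - 440)/7 = -(-41 - 440)/7 = -⅐*(-481) = 481/7 ≈ 68.714)
1/d = 1/(481/7) = 7/481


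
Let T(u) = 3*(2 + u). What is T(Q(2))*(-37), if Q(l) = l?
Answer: -444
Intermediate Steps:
T(u) = 6 + 3*u
T(Q(2))*(-37) = (6 + 3*2)*(-37) = (6 + 6)*(-37) = 12*(-37) = -444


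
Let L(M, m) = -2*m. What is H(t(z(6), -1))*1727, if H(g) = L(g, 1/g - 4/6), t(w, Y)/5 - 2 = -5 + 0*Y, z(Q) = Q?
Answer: 37994/15 ≈ 2532.9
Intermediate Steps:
t(w, Y) = -15 (t(w, Y) = 10 + 5*(-5 + 0*Y) = 10 + 5*(-5 + 0) = 10 + 5*(-5) = 10 - 25 = -15)
H(g) = 4/3 - 2/g (H(g) = -2*(1/g - 4/6) = -2*(1/g - 4*1/6) = -2*(1/g - 2/3) = -2*(-2/3 + 1/g) = 4/3 - 2/g)
H(t(z(6), -1))*1727 = (4/3 - 2/(-15))*1727 = (4/3 - 2*(-1/15))*1727 = (4/3 + 2/15)*1727 = (22/15)*1727 = 37994/15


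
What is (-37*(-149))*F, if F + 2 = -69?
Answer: -391423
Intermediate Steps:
F = -71 (F = -2 - 69 = -71)
(-37*(-149))*F = -37*(-149)*(-71) = 5513*(-71) = -391423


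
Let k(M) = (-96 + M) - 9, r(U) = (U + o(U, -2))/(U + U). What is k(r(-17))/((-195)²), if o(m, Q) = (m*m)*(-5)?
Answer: -62/38025 ≈ -0.0016305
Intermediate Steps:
o(m, Q) = -5*m² (o(m, Q) = m²*(-5) = -5*m²)
r(U) = (U - 5*U²)/(2*U) (r(U) = (U - 5*U²)/(U + U) = (U - 5*U²)/((2*U)) = (U - 5*U²)*(1/(2*U)) = (U - 5*U²)/(2*U))
k(M) = -105 + M
k(r(-17))/((-195)²) = (-105 + (½ - 5/2*(-17)))/((-195)²) = (-105 + (½ + 85/2))/38025 = (-105 + 43)*(1/38025) = -62*1/38025 = -62/38025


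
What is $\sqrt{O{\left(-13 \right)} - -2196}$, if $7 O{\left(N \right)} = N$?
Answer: $\frac{\sqrt{107513}}{7} \approx 46.842$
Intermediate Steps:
$O{\left(N \right)} = \frac{N}{7}$
$\sqrt{O{\left(-13 \right)} - -2196} = \sqrt{\frac{1}{7} \left(-13\right) - -2196} = \sqrt{- \frac{13}{7} + \left(-1 + 2197\right)} = \sqrt{- \frac{13}{7} + 2196} = \sqrt{\frac{15359}{7}} = \frac{\sqrt{107513}}{7}$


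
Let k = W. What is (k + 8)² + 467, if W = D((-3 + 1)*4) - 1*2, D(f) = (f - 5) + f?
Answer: 692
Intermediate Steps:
D(f) = -5 + 2*f (D(f) = (-5 + f) + f = -5 + 2*f)
W = -23 (W = (-5 + 2*((-3 + 1)*4)) - 1*2 = (-5 + 2*(-2*4)) - 2 = (-5 + 2*(-8)) - 2 = (-5 - 16) - 2 = -21 - 2 = -23)
k = -23
(k + 8)² + 467 = (-23 + 8)² + 467 = (-15)² + 467 = 225 + 467 = 692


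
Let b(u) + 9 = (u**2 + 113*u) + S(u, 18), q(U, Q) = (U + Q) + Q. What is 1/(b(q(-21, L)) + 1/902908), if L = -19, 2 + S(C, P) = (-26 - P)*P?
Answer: -902908/3601700011 ≈ -0.00025069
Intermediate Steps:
S(C, P) = -2 + P*(-26 - P) (S(C, P) = -2 + (-26 - P)*P = -2 + P*(-26 - P))
q(U, Q) = U + 2*Q (q(U, Q) = (Q + U) + Q = U + 2*Q)
b(u) = -803 + u**2 + 113*u (b(u) = -9 + ((u**2 + 113*u) + (-2 - 1*18**2 - 26*18)) = -9 + ((u**2 + 113*u) + (-2 - 1*324 - 468)) = -9 + ((u**2 + 113*u) + (-2 - 324 - 468)) = -9 + ((u**2 + 113*u) - 794) = -9 + (-794 + u**2 + 113*u) = -803 + u**2 + 113*u)
1/(b(q(-21, L)) + 1/902908) = 1/((-803 + (-21 + 2*(-19))**2 + 113*(-21 + 2*(-19))) + 1/902908) = 1/((-803 + (-21 - 38)**2 + 113*(-21 - 38)) + 1/902908) = 1/((-803 + (-59)**2 + 113*(-59)) + 1/902908) = 1/((-803 + 3481 - 6667) + 1/902908) = 1/(-3989 + 1/902908) = 1/(-3601700011/902908) = -902908/3601700011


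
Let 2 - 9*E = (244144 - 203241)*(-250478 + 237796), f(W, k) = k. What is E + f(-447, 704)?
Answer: 57637576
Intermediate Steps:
E = 57636872 (E = 2/9 - (244144 - 203241)*(-250478 + 237796)/9 = 2/9 - 40903*(-12682)/9 = 2/9 - ⅑*(-518731846) = 2/9 + 518731846/9 = 57636872)
E + f(-447, 704) = 57636872 + 704 = 57637576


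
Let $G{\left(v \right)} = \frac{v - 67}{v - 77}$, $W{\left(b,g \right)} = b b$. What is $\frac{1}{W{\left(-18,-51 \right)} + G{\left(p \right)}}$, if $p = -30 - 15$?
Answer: $\frac{61}{19820} \approx 0.0030777$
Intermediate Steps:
$W{\left(b,g \right)} = b^{2}$
$p = -45$
$G{\left(v \right)} = \frac{-67 + v}{-77 + v}$
$\frac{1}{W{\left(-18,-51 \right)} + G{\left(p \right)}} = \frac{1}{\left(-18\right)^{2} + \frac{-67 - 45}{-77 - 45}} = \frac{1}{324 + \frac{1}{-122} \left(-112\right)} = \frac{1}{324 - - \frac{56}{61}} = \frac{1}{324 + \frac{56}{61}} = \frac{1}{\frac{19820}{61}} = \frac{61}{19820}$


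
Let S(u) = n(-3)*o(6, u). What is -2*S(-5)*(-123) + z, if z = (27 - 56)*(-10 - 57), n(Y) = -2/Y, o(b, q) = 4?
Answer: 2599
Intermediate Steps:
z = 1943 (z = -29*(-67) = 1943)
S(u) = 8/3 (S(u) = -2/(-3)*4 = -2*(-⅓)*4 = (⅔)*4 = 8/3)
-2*S(-5)*(-123) + z = -2*8/3*(-123) + 1943 = -16/3*(-123) + 1943 = 656 + 1943 = 2599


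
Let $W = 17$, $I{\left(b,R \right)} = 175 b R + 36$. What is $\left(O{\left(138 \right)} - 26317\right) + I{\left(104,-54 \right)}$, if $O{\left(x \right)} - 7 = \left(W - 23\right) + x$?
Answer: $-1008942$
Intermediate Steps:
$I{\left(b,R \right)} = 36 + 175 R b$ ($I{\left(b,R \right)} = 175 R b + 36 = 36 + 175 R b$)
$O{\left(x \right)} = 1 + x$ ($O{\left(x \right)} = 7 + \left(\left(17 - 23\right) + x\right) = 7 + \left(-6 + x\right) = 1 + x$)
$\left(O{\left(138 \right)} - 26317\right) + I{\left(104,-54 \right)} = \left(\left(1 + 138\right) - 26317\right) + \left(36 + 175 \left(-54\right) 104\right) = \left(139 - 26317\right) + \left(36 - 982800\right) = -26178 - 982764 = -1008942$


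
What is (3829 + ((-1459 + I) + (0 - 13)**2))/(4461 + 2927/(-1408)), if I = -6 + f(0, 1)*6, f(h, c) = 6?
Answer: 3617152/6278161 ≈ 0.57615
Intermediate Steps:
I = 30 (I = -6 + 6*6 = -6 + 36 = 30)
(3829 + ((-1459 + I) + (0 - 13)**2))/(4461 + 2927/(-1408)) = (3829 + ((-1459 + 30) + (0 - 13)**2))/(4461 + 2927/(-1408)) = (3829 + (-1429 + (-13)**2))/(4461 + 2927*(-1/1408)) = (3829 + (-1429 + 169))/(4461 - 2927/1408) = (3829 - 1260)/(6278161/1408) = 2569*(1408/6278161) = 3617152/6278161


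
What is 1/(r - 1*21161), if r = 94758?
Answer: 1/73597 ≈ 1.3588e-5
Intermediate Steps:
1/(r - 1*21161) = 1/(94758 - 1*21161) = 1/(94758 - 21161) = 1/73597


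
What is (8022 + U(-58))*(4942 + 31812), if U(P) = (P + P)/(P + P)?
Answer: 294877342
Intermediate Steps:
U(P) = 1 (U(P) = (2*P)/((2*P)) = (2*P)*(1/(2*P)) = 1)
(8022 + U(-58))*(4942 + 31812) = (8022 + 1)*(4942 + 31812) = 8023*36754 = 294877342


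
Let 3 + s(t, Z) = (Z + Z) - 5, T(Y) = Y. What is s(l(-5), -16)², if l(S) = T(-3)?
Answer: 1600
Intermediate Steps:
l(S) = -3
s(t, Z) = -8 + 2*Z (s(t, Z) = -3 + ((Z + Z) - 5) = -3 + (2*Z - 5) = -3 + (-5 + 2*Z) = -8 + 2*Z)
s(l(-5), -16)² = (-8 + 2*(-16))² = (-8 - 32)² = (-40)² = 1600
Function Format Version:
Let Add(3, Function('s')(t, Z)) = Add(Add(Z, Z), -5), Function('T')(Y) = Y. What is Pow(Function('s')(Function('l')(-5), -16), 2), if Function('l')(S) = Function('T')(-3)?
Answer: 1600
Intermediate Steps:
Function('l')(S) = -3
Function('s')(t, Z) = Add(-8, Mul(2, Z)) (Function('s')(t, Z) = Add(-3, Add(Add(Z, Z), -5)) = Add(-3, Add(Mul(2, Z), -5)) = Add(-3, Add(-5, Mul(2, Z))) = Add(-8, Mul(2, Z)))
Pow(Function('s')(Function('l')(-5), -16), 2) = Pow(Add(-8, Mul(2, -16)), 2) = Pow(Add(-8, -32), 2) = Pow(-40, 2) = 1600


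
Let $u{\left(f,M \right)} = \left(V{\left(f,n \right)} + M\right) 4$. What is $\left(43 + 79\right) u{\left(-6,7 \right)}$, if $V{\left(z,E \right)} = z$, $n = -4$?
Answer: $488$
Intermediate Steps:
$u{\left(f,M \right)} = 4 M + 4 f$ ($u{\left(f,M \right)} = \left(f + M\right) 4 = \left(M + f\right) 4 = 4 M + 4 f$)
$\left(43 + 79\right) u{\left(-6,7 \right)} = \left(43 + 79\right) \left(4 \cdot 7 + 4 \left(-6\right)\right) = 122 \left(28 - 24\right) = 122 \cdot 4 = 488$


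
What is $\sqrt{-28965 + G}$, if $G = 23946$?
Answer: $i \sqrt{5019} \approx 70.845 i$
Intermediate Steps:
$\sqrt{-28965 + G} = \sqrt{-28965 + 23946} = \sqrt{-5019} = i \sqrt{5019}$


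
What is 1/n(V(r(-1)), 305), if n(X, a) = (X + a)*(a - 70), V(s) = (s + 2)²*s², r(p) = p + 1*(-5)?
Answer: 1/207035 ≈ 4.8301e-6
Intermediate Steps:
r(p) = -5 + p (r(p) = p - 5 = -5 + p)
V(s) = s²*(2 + s)² (V(s) = (2 + s)²*s² = s²*(2 + s)²)
n(X, a) = (-70 + a)*(X + a) (n(X, a) = (X + a)*(-70 + a) = (-70 + a)*(X + a))
1/n(V(r(-1)), 305) = 1/(305² - 70*(-5 - 1)²*(2 + (-5 - 1))² - 70*305 + ((-5 - 1)²*(2 + (-5 - 1))²)*305) = 1/(93025 - 70*(-6)²*(2 - 6)² - 21350 + ((-6)²*(2 - 6)²)*305) = 1/(93025 - 2520*(-4)² - 21350 + (36*(-4)²)*305) = 1/(93025 - 2520*16 - 21350 + (36*16)*305) = 1/(93025 - 70*576 - 21350 + 576*305) = 1/(93025 - 40320 - 21350 + 175680) = 1/207035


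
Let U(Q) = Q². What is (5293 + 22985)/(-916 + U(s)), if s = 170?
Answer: 4713/4664 ≈ 1.0105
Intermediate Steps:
(5293 + 22985)/(-916 + U(s)) = (5293 + 22985)/(-916 + 170²) = 28278/(-916 + 28900) = 28278/27984 = 28278*(1/27984) = 4713/4664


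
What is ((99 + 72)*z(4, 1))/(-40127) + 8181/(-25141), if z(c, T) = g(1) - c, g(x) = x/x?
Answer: -315381654/1008832907 ≈ -0.31262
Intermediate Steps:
g(x) = 1
z(c, T) = 1 - c
((99 + 72)*z(4, 1))/(-40127) + 8181/(-25141) = ((99 + 72)*(1 - 1*4))/(-40127) + 8181/(-25141) = (171*(1 - 4))*(-1/40127) + 8181*(-1/25141) = (171*(-3))*(-1/40127) - 8181/25141 = -513*(-1/40127) - 8181/25141 = 513/40127 - 8181/25141 = -315381654/1008832907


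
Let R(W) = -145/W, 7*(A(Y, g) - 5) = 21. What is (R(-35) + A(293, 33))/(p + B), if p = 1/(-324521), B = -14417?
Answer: -27584285/32750334806 ≈ -0.00084226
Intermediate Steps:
A(Y, g) = 8 (A(Y, g) = 5 + (1/7)*21 = 5 + 3 = 8)
p = -1/324521 ≈ -3.0815e-6
(R(-35) + A(293, 33))/(p + B) = (-145/(-35) + 8)/(-1/324521 - 14417) = (-145*(-1/35) + 8)/(-4678619258/324521) = (29/7 + 8)*(-324521/4678619258) = (85/7)*(-324521/4678619258) = -27584285/32750334806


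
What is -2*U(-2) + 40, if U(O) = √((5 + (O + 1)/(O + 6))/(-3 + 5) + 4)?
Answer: 40 - √102/2 ≈ 34.950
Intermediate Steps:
U(O) = √(13/2 + (1 + O)/(2*(6 + O))) (U(O) = √((5 + (1 + O)/(6 + O))/2 + 4) = √((5 + (1 + O)/(6 + O))*(½) + 4) = √((5/2 + (1 + O)/(2*(6 + O))) + 4) = √(13/2 + (1 + O)/(2*(6 + O))))
-2*U(-2) + 40 = -√2*√((79 + 14*(-2))/(6 - 2)) + 40 = -√2*√((79 - 28)/4) + 40 = -√2*√((¼)*51) + 40 = -√2*√(51/4) + 40 = -√2*√51/2 + 40 = -√102/2 + 40 = 40 - √102/2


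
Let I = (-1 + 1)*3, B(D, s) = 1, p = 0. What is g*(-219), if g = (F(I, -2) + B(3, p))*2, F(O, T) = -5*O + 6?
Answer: -3066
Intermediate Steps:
I = 0 (I = 0*3 = 0)
F(O, T) = 6 - 5*O
g = 14 (g = ((6 - 5*0) + 1)*2 = ((6 + 0) + 1)*2 = (6 + 1)*2 = 7*2 = 14)
g*(-219) = 14*(-219) = -3066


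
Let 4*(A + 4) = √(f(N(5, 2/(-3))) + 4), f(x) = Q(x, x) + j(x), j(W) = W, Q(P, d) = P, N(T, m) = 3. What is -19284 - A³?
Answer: -19284 + (16 - √10)³/64 ≈ -19251.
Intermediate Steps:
f(x) = 2*x (f(x) = x + x = 2*x)
A = -4 + √10/4 (A = -4 + √(2*3 + 4)/4 = -4 + √(6 + 4)/4 = -4 + √10/4 ≈ -3.2094)
-19284 - A³ = -19284 - (-4 + √10/4)³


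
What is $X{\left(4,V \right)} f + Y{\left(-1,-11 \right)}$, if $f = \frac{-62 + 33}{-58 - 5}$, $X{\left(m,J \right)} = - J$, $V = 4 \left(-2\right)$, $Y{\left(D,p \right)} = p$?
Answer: $- \frac{461}{63} \approx -7.3175$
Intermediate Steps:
$V = -8$
$f = \frac{29}{63}$ ($f = - \frac{29}{-63} = \left(-29\right) \left(- \frac{1}{63}\right) = \frac{29}{63} \approx 0.46032$)
$X{\left(4,V \right)} f + Y{\left(-1,-11 \right)} = \left(-1\right) \left(-8\right) \frac{29}{63} - 11 = 8 \cdot \frac{29}{63} - 11 = \frac{232}{63} - 11 = - \frac{461}{63}$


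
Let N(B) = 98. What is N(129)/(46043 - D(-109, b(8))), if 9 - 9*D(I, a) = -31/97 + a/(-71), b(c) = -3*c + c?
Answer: 6074334/2853820637 ≈ 0.0021285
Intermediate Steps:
b(c) = -2*c
D(I, a) = 904/873 + a/639 (D(I, a) = 1 - (-31/97 + a/(-71))/9 = 1 - (-31*1/97 + a*(-1/71))/9 = 1 - (-31/97 - a/71)/9 = 1 + (31/873 + a/639) = 904/873 + a/639)
N(129)/(46043 - D(-109, b(8))) = 98/(46043 - (904/873 + (-2*8)/639)) = 98/(46043 - (904/873 + (1/639)*(-16))) = 98/(46043 - (904/873 - 16/639)) = 98/(46043 - 1*62632/61983) = 98/(46043 - 62632/61983) = 98/(2853820637/61983) = 98*(61983/2853820637) = 6074334/2853820637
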